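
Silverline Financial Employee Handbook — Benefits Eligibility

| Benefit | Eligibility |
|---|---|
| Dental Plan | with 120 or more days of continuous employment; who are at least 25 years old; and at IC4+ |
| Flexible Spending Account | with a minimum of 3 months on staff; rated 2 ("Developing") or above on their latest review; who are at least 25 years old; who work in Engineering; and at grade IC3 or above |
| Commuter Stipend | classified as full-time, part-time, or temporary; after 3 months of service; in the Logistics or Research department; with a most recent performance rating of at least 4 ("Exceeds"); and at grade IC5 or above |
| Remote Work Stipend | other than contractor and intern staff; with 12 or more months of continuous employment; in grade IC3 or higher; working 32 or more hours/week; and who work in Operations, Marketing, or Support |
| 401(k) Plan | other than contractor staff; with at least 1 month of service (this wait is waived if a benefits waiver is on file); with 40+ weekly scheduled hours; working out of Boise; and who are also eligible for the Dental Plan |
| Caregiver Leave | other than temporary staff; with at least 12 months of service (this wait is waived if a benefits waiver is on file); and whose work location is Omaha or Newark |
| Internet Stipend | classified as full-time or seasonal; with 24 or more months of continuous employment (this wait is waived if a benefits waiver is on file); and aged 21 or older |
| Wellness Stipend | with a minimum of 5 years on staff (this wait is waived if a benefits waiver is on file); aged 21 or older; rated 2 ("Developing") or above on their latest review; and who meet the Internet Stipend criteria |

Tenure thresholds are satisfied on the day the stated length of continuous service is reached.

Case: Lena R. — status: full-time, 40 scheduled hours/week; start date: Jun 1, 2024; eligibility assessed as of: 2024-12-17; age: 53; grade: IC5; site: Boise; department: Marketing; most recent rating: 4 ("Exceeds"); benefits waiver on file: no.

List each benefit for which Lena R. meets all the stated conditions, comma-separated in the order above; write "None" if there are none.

Dental Plan, 401(k) Plan

Service from Jun 1, 2024 to 2024-12-17: 199 days.
Dental Plan — service 199 days ≥ 120 days ✓; age 53 ≥ 25 ✓; grade IC5 ≥ IC4 ✓ → eligible.
Flexible Spending Account — service 199 days ≥ 3 months (≈90 days) ✓; rating 4 ≥ 2 ✓; age 53 ≥ 25 ✓; dept Marketing ✗ → not eligible.
Commuter Stipend — status full-time ✓; service 199 days ≥ 3 months (≈90 days) ✓; dept Marketing ✗ → not eligible.
Remote Work Stipend — status full-time ✓ (not excluded); service 199 days < 12 months (≈360 days) ✗ → not eligible.
401(k) Plan — status full-time ✓ (not excluded); no waiver, service 199 days ≥ 1 month (≈30 days) ✓; 40 hrs/wk ≥ 40 ✓; site Boise ✓; eligible for Dental Plan ✓ → eligible.
Caregiver Leave — status full-time ✓ (not excluded); no waiver, service 199 days < 12 months (≈360 days) ✗ → not eligible.
Internet Stipend — status full-time ✓; no waiver, service 199 days < 24 months (≈720 days) ✗ → not eligible.
Wellness Stipend — no waiver, service 199 days < 5 years (≈1825 days) ✗ → not eligible.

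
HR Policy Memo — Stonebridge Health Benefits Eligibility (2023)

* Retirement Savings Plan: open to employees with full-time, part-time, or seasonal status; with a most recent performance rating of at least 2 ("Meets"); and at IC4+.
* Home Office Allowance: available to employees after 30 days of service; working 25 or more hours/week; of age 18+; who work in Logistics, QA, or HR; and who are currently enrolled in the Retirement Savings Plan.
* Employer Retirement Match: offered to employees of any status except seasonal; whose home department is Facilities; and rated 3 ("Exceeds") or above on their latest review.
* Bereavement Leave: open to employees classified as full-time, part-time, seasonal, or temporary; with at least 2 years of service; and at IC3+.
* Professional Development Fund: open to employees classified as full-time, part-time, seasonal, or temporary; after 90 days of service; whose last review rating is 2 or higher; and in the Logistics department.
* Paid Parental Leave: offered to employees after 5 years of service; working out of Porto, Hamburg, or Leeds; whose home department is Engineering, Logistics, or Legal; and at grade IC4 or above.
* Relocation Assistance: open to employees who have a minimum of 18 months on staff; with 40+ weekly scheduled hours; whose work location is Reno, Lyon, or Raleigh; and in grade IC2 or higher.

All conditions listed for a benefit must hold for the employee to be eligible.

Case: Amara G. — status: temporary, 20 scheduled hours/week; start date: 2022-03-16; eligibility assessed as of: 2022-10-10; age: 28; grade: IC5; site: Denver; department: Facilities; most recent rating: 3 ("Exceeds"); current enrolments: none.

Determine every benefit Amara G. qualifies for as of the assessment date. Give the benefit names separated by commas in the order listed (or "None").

Service from 2022-03-16 to 2022-10-10: 208 days.
Retirement Savings Plan — status temporary ✗ (requires full-time, part-time, or seasonal) → not eligible.
Home Office Allowance — service 208 days ≥ 30 days ✓; 20 hrs/wk < 25 ✗ → not eligible.
Employer Retirement Match — status temporary ✓ (not excluded); dept Facilities ✓; rating 3 ≥ 3 ✓ → eligible.
Bereavement Leave — status temporary ✓; service 208 days < 2 years (≈730 days) ✗ → not eligible.
Professional Development Fund — status temporary ✓; service 208 days ≥ 90 days ✓; rating 3 ≥ 2 ✓; dept Facilities ✗ → not eligible.
Paid Parental Leave — service 208 days < 5 years (≈1825 days) ✗ → not eligible.
Relocation Assistance — service 208 days < 18 months (≈540 days) ✗ → not eligible.

Employer Retirement Match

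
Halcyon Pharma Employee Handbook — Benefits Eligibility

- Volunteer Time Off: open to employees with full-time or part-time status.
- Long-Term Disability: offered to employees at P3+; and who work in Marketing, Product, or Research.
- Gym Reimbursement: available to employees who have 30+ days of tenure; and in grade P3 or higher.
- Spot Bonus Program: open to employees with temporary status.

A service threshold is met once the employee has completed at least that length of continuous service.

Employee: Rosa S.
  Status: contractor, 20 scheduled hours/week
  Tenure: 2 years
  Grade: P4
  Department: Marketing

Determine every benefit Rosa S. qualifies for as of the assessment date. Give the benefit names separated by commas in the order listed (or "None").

Long-Term Disability, Gym Reimbursement

Volunteer Time Off — status contractor ✗ (requires full-time or part-time) → not eligible.
Long-Term Disability — grade P4 ≥ P3 ✓; dept Marketing ✓ → eligible.
Gym Reimbursement — service 2 years ≥ 30 days ✓; grade P4 ≥ P3 ✓ → eligible.
Spot Bonus Program — status contractor ✗ (requires temporary) → not eligible.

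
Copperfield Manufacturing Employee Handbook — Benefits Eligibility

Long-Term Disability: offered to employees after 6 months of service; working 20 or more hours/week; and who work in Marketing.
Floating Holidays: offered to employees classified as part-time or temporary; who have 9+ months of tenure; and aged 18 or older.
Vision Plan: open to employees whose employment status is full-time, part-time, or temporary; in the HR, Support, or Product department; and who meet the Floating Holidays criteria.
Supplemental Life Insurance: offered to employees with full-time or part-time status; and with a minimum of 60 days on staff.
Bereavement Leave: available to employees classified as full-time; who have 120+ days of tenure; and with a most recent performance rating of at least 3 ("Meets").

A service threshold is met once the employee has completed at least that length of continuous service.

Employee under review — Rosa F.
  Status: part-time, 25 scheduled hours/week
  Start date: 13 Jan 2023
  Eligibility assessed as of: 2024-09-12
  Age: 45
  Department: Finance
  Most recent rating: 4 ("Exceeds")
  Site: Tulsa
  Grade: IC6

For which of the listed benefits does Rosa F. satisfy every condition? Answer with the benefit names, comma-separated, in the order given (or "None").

Floating Holidays, Supplemental Life Insurance

Service from 13 Jan 2023 to 2024-09-12: 608 days.
Long-Term Disability — service 608 days ≥ 6 months (≈180 days) ✓; 25 hrs/wk ≥ 20 ✓; dept Finance ✗ → not eligible.
Floating Holidays — status part-time ✓; service 608 days ≥ 9 months (≈270 days) ✓; age 45 ≥ 18 ✓ → eligible.
Vision Plan — status part-time ✓; dept Finance ✗ → not eligible.
Supplemental Life Insurance — status part-time ✓; service 608 days ≥ 60 days ✓ → eligible.
Bereavement Leave — status part-time ✗ (requires full-time) → not eligible.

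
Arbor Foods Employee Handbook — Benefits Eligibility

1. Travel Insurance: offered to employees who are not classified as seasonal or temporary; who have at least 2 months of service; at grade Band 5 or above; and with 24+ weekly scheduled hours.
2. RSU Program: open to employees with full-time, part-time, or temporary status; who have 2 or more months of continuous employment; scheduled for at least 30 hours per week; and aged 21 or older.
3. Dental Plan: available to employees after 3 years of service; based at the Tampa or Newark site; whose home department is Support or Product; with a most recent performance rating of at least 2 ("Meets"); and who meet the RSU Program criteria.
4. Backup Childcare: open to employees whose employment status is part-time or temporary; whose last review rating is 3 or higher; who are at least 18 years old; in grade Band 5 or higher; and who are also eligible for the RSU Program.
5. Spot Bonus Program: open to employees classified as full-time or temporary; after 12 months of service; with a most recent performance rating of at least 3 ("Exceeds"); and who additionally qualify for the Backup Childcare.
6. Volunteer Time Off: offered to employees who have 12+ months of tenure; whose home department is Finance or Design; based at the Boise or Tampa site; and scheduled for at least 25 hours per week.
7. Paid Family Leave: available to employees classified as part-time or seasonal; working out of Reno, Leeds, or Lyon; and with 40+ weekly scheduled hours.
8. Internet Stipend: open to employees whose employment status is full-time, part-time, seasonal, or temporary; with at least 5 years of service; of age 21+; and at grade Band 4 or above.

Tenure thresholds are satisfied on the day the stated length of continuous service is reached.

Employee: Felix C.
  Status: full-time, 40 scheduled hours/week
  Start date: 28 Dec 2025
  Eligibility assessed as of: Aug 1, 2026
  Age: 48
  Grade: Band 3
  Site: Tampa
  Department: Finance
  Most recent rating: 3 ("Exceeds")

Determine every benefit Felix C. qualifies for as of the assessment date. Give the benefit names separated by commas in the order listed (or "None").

RSU Program

Service from 28 Dec 2025 to Aug 1, 2026: 216 days.
Travel Insurance — status full-time ✓ (not excluded); service 216 days ≥ 2 months (≈60 days) ✓; grade Band 3 < Band 5 ✗ → not eligible.
RSU Program — status full-time ✓; service 216 days ≥ 2 months (≈60 days) ✓; 40 hrs/wk ≥ 30 ✓; age 48 ≥ 21 ✓ → eligible.
Dental Plan — service 216 days < 3 years (≈1095 days) ✗ → not eligible.
Backup Childcare — status full-time ✗ (requires part-time or temporary) → not eligible.
Spot Bonus Program — status full-time ✓; service 216 days < 12 months (≈360 days) ✗ → not eligible.
Volunteer Time Off — service 216 days < 12 months (≈360 days) ✗ → not eligible.
Paid Family Leave — status full-time ✗ (requires part-time or seasonal) → not eligible.
Internet Stipend — status full-time ✓; service 216 days < 5 years (≈1825 days) ✗ → not eligible.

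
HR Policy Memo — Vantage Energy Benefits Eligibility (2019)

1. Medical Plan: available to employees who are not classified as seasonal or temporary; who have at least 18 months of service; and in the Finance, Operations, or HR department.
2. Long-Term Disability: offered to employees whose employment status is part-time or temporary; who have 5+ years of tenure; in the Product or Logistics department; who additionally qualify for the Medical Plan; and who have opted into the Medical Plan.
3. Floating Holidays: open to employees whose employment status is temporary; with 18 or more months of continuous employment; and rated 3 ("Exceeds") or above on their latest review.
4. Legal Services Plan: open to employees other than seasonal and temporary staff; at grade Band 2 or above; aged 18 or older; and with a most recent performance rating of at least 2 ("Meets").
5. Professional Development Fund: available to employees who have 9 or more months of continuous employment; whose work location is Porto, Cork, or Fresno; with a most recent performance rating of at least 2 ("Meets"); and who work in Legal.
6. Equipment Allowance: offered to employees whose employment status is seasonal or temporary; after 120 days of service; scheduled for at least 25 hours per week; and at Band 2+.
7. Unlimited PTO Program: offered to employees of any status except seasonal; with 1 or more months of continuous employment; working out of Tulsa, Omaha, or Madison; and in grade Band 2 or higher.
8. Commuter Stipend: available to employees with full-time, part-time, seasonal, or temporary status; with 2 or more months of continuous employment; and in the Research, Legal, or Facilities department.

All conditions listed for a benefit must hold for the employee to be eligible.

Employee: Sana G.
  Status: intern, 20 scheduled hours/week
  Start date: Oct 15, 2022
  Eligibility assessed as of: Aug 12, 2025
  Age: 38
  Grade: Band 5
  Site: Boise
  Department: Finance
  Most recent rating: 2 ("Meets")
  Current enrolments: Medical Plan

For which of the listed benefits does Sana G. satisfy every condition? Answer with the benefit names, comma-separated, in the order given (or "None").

Medical Plan, Legal Services Plan

Service from Oct 15, 2022 to Aug 12, 2025: 1032 days.
Medical Plan — status intern ✓ (not excluded); service 1032 days ≥ 18 months (≈540 days) ✓; dept Finance ✓ → eligible.
Long-Term Disability — status intern ✗ (requires part-time or temporary) → not eligible.
Floating Holidays — status intern ✗ (requires temporary) → not eligible.
Legal Services Plan — status intern ✓ (not excluded); grade Band 5 ≥ Band 2 ✓; age 38 ≥ 18 ✓; rating 2 ≥ 2 ✓ → eligible.
Professional Development Fund — service 1032 days ≥ 9 months (≈270 days) ✓; site Boise ✗ (not Porto, Cork, or Fresno) → not eligible.
Equipment Allowance — status intern ✗ (requires seasonal or temporary) → not eligible.
Unlimited PTO Program — status intern ✓ (not excluded); service 1032 days ≥ 1 month (≈30 days) ✓; site Boise ✗ (not Tulsa, Omaha, or Madison) → not eligible.
Commuter Stipend — status intern ✗ (requires full-time, part-time, seasonal, or temporary) → not eligible.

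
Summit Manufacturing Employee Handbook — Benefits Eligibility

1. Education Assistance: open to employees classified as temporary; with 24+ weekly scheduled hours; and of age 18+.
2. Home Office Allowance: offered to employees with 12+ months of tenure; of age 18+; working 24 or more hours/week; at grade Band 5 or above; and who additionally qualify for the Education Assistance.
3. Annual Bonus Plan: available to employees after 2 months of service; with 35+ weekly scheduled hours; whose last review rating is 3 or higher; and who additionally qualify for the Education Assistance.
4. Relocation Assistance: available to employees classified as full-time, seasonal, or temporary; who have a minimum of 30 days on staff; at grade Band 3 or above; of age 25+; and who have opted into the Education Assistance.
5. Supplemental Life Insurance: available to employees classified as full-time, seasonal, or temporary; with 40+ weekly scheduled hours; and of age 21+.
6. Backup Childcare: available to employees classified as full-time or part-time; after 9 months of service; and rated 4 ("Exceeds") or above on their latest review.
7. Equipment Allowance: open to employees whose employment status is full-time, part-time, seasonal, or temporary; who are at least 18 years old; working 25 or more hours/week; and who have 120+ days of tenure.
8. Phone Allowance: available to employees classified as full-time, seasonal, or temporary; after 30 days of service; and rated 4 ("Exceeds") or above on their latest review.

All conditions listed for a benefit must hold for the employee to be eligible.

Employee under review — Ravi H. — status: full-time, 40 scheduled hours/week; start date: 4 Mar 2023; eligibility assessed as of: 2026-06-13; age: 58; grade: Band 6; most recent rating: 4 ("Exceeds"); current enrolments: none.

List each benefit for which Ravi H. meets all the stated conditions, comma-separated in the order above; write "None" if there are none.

Supplemental Life Insurance, Backup Childcare, Equipment Allowance, Phone Allowance

Service from 4 Mar 2023 to 2026-06-13: 1197 days.
Education Assistance — status full-time ✗ (requires temporary) → not eligible.
Home Office Allowance — service 1197 days ≥ 12 months (≈360 days) ✓; age 58 ≥ 18 ✓; 40 hrs/wk ≥ 24 ✓; grade Band 6 ≥ Band 5 ✓; not eligible for Education Assistance ✗ → not eligible.
Annual Bonus Plan — service 1197 days ≥ 2 months (≈60 days) ✓; 40 hrs/wk ≥ 35 ✓; rating 4 ≥ 3 ✓; not eligible for Education Assistance ✗ → not eligible.
Relocation Assistance — status full-time ✓; service 1197 days ≥ 30 days ✓; grade Band 6 ≥ Band 3 ✓; age 58 ≥ 25 ✓; not enrolled in Education Assistance ✗ → not eligible.
Supplemental Life Insurance — status full-time ✓; 40 hrs/wk ≥ 40 ✓; age 58 ≥ 21 ✓ → eligible.
Backup Childcare — status full-time ✓; service 1197 days ≥ 9 months (≈270 days) ✓; rating 4 ≥ 4 ✓ → eligible.
Equipment Allowance — status full-time ✓; age 58 ≥ 18 ✓; 40 hrs/wk ≥ 25 ✓; service 1197 days ≥ 120 days ✓ → eligible.
Phone Allowance — status full-time ✓; service 1197 days ≥ 30 days ✓; rating 4 ≥ 4 ✓ → eligible.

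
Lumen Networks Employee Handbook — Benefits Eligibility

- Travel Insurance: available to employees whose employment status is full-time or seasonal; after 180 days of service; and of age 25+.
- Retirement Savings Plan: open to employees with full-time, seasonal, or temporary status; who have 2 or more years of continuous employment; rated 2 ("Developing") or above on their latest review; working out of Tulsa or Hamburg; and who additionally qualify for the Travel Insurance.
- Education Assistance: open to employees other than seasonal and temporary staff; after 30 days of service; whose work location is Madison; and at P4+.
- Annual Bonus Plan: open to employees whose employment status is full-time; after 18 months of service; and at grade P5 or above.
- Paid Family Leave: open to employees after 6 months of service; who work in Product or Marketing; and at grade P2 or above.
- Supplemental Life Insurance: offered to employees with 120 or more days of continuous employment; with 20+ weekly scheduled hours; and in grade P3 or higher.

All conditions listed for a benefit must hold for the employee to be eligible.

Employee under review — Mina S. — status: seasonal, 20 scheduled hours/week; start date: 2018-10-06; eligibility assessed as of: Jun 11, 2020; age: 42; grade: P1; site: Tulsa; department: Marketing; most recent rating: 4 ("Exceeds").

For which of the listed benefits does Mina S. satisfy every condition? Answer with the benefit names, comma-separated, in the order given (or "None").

Travel Insurance

Service from 2018-10-06 to Jun 11, 2020: 614 days.
Travel Insurance — status seasonal ✓; service 614 days ≥ 180 days ✓; age 42 ≥ 25 ✓ → eligible.
Retirement Savings Plan — status seasonal ✓; service 614 days < 2 years (≈730 days) ✗ → not eligible.
Education Assistance — status seasonal ✗ (excluded) → not eligible.
Annual Bonus Plan — status seasonal ✗ (requires full-time) → not eligible.
Paid Family Leave — service 614 days ≥ 6 months (≈180 days) ✓; dept Marketing ✓; grade P1 < P2 ✗ → not eligible.
Supplemental Life Insurance — service 614 days ≥ 120 days ✓; 20 hrs/wk ≥ 20 ✓; grade P1 < P3 ✗ → not eligible.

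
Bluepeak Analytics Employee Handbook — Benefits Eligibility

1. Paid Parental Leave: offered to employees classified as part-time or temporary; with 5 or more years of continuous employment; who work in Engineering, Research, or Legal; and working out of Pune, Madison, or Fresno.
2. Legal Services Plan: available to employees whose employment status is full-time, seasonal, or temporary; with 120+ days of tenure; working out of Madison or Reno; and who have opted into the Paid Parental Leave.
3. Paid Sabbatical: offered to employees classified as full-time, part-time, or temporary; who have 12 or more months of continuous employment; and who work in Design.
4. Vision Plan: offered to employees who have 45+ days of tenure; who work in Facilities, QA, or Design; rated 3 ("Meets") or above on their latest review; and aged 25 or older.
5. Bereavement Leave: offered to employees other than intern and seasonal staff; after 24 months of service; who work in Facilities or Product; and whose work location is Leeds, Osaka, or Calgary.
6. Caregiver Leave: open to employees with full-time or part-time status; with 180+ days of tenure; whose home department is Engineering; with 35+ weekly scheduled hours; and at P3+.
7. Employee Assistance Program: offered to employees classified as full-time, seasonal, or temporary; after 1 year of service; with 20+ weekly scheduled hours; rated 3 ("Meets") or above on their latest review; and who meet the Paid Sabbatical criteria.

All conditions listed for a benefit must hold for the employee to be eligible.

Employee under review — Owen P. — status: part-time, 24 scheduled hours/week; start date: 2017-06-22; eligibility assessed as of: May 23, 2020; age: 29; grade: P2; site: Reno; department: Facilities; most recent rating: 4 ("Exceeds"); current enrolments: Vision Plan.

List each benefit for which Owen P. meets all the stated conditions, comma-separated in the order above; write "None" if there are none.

Vision Plan

Service from 2017-06-22 to May 23, 2020: 1066 days.
Paid Parental Leave — status part-time ✓; service 1066 days < 5 years (≈1825 days) ✗ → not eligible.
Legal Services Plan — status part-time ✗ (requires full-time, seasonal, or temporary) → not eligible.
Paid Sabbatical — status part-time ✓; service 1066 days ≥ 12 months (≈360 days) ✓; dept Facilities ✗ → not eligible.
Vision Plan — service 1066 days ≥ 45 days ✓; dept Facilities ✓; rating 4 ≥ 3 ✓; age 29 ≥ 25 ✓ → eligible.
Bereavement Leave — status part-time ✓ (not excluded); service 1066 days ≥ 24 months (≈720 days) ✓; dept Facilities ✓; site Reno ✗ (not Leeds, Osaka, or Calgary) → not eligible.
Caregiver Leave — status part-time ✓; service 1066 days ≥ 180 days ✓; dept Facilities ✗ → not eligible.
Employee Assistance Program — status part-time ✗ (requires full-time, seasonal, or temporary) → not eligible.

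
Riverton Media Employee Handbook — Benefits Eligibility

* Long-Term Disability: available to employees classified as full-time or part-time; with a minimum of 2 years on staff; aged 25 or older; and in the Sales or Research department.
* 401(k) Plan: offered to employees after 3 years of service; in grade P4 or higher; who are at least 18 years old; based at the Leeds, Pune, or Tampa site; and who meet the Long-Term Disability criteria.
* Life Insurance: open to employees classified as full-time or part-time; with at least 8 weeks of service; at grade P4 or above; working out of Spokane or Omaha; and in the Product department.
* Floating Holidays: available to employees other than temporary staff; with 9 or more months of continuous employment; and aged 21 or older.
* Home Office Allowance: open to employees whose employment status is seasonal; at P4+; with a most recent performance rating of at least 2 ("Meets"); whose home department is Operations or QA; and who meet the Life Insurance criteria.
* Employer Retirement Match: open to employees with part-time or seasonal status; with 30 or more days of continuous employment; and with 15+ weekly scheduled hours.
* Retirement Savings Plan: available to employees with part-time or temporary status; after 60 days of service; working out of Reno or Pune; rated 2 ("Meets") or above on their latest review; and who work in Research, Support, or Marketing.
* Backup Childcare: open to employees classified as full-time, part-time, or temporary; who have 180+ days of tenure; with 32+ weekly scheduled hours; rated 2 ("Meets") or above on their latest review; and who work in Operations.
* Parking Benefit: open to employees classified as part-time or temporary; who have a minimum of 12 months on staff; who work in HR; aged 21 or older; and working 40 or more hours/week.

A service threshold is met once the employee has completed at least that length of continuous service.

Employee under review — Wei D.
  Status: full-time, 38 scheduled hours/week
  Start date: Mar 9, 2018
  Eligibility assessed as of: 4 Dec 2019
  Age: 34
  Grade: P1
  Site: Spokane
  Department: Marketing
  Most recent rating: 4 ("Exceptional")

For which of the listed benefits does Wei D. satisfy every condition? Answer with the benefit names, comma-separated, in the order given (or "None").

Floating Holidays

Service from Mar 9, 2018 to 4 Dec 2019: 635 days.
Long-Term Disability — status full-time ✓; service 635 days < 2 years (≈730 days) ✗ → not eligible.
401(k) Plan — service 635 days < 3 years (≈1095 days) ✗ → not eligible.
Life Insurance — status full-time ✓; service 635 days ≥ 8 weeks (≈56 days) ✓; grade P1 < P4 ✗ → not eligible.
Floating Holidays — status full-time ✓ (not excluded); service 635 days ≥ 9 months (≈270 days) ✓; age 34 ≥ 21 ✓ → eligible.
Home Office Allowance — status full-time ✗ (requires seasonal) → not eligible.
Employer Retirement Match — status full-time ✗ (requires part-time or seasonal) → not eligible.
Retirement Savings Plan — status full-time ✗ (requires part-time or temporary) → not eligible.
Backup Childcare — status full-time ✓; service 635 days ≥ 180 days ✓; 38 hrs/wk ≥ 32 ✓; rating 4 ≥ 2 ✓; dept Marketing ✗ → not eligible.
Parking Benefit — status full-time ✗ (requires part-time or temporary) → not eligible.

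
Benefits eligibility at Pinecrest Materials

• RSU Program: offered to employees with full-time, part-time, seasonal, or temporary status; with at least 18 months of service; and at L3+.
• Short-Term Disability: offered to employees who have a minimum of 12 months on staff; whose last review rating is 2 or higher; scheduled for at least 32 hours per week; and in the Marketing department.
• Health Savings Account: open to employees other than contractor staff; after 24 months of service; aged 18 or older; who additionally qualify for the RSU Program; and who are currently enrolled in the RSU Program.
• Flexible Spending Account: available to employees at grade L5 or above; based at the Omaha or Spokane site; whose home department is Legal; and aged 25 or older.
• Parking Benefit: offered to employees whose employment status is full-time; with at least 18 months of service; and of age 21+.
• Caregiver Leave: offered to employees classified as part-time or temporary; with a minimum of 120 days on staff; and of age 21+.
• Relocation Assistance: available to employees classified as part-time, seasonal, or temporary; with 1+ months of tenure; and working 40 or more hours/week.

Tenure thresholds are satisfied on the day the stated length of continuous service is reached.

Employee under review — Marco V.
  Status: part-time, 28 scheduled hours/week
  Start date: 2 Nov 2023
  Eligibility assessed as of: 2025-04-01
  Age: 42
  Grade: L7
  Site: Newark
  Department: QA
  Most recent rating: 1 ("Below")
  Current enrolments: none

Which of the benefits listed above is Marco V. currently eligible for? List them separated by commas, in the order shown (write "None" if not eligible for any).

Service from 2 Nov 2023 to 2025-04-01: 516 days.
RSU Program — status part-time ✓; service 516 days < 18 months (≈540 days) ✗ → not eligible.
Short-Term Disability — service 516 days ≥ 12 months (≈360 days) ✓; rating 1 < 2 ✗ → not eligible.
Health Savings Account — status part-time ✓ (not excluded); service 516 days < 24 months (≈720 days) ✗ → not eligible.
Flexible Spending Account — grade L7 ≥ L5 ✓; site Newark ✗ (not Omaha or Spokane) → not eligible.
Parking Benefit — status part-time ✗ (requires full-time) → not eligible.
Caregiver Leave — status part-time ✓; service 516 days ≥ 120 days ✓; age 42 ≥ 21 ✓ → eligible.
Relocation Assistance — status part-time ✓; service 516 days ≥ 1 month (≈30 days) ✓; 28 hrs/wk < 40 ✗ → not eligible.

Caregiver Leave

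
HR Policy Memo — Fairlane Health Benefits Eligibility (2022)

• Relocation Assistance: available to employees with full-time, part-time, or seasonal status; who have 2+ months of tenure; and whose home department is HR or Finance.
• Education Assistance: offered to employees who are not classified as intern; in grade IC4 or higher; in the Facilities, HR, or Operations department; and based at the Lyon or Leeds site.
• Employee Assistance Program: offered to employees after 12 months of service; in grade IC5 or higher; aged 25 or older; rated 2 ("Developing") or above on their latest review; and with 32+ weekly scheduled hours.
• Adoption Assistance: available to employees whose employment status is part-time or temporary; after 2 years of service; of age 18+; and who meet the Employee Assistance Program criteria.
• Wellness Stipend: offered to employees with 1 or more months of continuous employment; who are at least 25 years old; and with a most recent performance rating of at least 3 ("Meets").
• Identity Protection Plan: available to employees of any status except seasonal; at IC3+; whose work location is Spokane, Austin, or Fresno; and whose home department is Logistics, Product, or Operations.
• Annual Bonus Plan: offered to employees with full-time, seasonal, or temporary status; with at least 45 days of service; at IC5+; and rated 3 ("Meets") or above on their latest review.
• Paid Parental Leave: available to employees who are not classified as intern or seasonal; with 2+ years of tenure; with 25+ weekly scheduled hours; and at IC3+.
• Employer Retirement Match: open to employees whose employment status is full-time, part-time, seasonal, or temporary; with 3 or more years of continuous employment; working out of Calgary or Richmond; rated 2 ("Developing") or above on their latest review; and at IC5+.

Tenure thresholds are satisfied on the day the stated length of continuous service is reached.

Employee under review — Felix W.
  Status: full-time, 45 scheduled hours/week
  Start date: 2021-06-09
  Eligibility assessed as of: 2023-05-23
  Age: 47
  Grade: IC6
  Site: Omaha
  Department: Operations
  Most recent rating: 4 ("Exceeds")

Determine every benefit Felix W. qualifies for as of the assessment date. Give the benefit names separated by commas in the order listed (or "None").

Employee Assistance Program, Wellness Stipend, Annual Bonus Plan

Service from 2021-06-09 to 2023-05-23: 713 days.
Relocation Assistance — status full-time ✓; service 713 days ≥ 2 months (≈60 days) ✓; dept Operations ✗ → not eligible.
Education Assistance — status full-time ✓ (not excluded); grade IC6 ≥ IC4 ✓; dept Operations ✓; site Omaha ✗ (not Lyon or Leeds) → not eligible.
Employee Assistance Program — service 713 days ≥ 12 months (≈360 days) ✓; grade IC6 ≥ IC5 ✓; age 47 ≥ 25 ✓; rating 4 ≥ 2 ✓; 45 hrs/wk ≥ 32 ✓ → eligible.
Adoption Assistance — status full-time ✗ (requires part-time or temporary) → not eligible.
Wellness Stipend — service 713 days ≥ 1 month (≈30 days) ✓; age 47 ≥ 25 ✓; rating 4 ≥ 3 ✓ → eligible.
Identity Protection Plan — status full-time ✓ (not excluded); grade IC6 ≥ IC3 ✓; site Omaha ✗ (not Spokane, Austin, or Fresno) → not eligible.
Annual Bonus Plan — status full-time ✓; service 713 days ≥ 45 days ✓; grade IC6 ≥ IC5 ✓; rating 4 ≥ 3 ✓ → eligible.
Paid Parental Leave — status full-time ✓ (not excluded); service 713 days < 2 years (≈730 days) ✗ → not eligible.
Employer Retirement Match — status full-time ✓; service 713 days < 3 years (≈1095 days) ✗ → not eligible.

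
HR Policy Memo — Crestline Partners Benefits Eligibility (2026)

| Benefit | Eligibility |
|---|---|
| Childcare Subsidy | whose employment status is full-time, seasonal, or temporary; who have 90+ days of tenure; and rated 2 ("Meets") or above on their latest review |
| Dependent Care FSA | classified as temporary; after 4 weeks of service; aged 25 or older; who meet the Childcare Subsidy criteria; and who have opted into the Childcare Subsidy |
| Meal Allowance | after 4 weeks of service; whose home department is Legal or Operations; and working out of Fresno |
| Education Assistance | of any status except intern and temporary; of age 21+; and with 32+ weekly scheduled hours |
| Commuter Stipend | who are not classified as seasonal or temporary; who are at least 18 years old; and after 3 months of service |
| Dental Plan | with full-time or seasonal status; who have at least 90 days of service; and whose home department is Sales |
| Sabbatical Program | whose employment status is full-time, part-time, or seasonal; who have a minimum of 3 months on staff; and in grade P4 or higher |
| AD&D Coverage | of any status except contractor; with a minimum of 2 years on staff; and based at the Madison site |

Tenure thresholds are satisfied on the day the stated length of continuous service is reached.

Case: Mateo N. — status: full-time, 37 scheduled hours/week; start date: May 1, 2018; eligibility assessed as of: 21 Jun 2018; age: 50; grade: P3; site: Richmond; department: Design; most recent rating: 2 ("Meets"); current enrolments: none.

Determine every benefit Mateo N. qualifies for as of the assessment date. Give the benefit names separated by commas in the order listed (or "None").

Service from May 1, 2018 to 21 Jun 2018: 51 days.
Childcare Subsidy — status full-time ✓; service 51 days < 90 days ✗ → not eligible.
Dependent Care FSA — status full-time ✗ (requires temporary) → not eligible.
Meal Allowance — service 51 days ≥ 4 weeks (≈28 days) ✓; dept Design ✗ → not eligible.
Education Assistance — status full-time ✓ (not excluded); age 50 ≥ 21 ✓; 37 hrs/wk ≥ 32 ✓ → eligible.
Commuter Stipend — status full-time ✓ (not excluded); age 50 ≥ 18 ✓; service 51 days < 3 months (≈90 days) ✗ → not eligible.
Dental Plan — status full-time ✓; service 51 days < 90 days ✗ → not eligible.
Sabbatical Program — status full-time ✓; service 51 days < 3 months (≈90 days) ✗ → not eligible.
AD&D Coverage — status full-time ✓ (not excluded); service 51 days < 2 years (≈730 days) ✗ → not eligible.

Education Assistance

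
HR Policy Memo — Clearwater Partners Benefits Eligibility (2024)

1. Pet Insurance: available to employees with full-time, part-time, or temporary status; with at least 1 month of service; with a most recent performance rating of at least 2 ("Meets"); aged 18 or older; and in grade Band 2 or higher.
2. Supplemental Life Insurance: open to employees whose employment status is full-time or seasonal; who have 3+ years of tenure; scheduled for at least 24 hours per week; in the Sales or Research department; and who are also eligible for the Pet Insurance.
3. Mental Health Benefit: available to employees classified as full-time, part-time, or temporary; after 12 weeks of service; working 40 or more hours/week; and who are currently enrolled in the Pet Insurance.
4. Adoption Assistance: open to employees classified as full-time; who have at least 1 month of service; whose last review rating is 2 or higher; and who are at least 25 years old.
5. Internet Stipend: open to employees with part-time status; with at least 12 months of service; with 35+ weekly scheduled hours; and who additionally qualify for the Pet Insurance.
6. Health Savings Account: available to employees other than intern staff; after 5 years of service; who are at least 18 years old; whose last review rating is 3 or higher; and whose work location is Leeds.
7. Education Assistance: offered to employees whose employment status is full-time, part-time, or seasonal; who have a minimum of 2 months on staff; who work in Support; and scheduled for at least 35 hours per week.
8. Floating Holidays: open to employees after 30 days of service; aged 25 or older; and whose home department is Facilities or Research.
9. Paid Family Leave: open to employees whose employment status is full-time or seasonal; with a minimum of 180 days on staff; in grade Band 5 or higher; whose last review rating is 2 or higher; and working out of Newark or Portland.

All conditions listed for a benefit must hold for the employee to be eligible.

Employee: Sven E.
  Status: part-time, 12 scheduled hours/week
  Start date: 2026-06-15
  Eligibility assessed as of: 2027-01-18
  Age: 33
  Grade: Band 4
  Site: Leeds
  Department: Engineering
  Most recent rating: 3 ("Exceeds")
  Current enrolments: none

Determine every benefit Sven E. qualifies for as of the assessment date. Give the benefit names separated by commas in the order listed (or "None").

Pet Insurance

Service from 2026-06-15 to 2027-01-18: 217 days.
Pet Insurance — status part-time ✓; service 217 days ≥ 1 month (≈30 days) ✓; rating 3 ≥ 2 ✓; age 33 ≥ 18 ✓; grade Band 4 ≥ Band 2 ✓ → eligible.
Supplemental Life Insurance — status part-time ✗ (requires full-time or seasonal) → not eligible.
Mental Health Benefit — status part-time ✓; service 217 days ≥ 12 weeks (≈84 days) ✓; 12 hrs/wk < 40 ✗ → not eligible.
Adoption Assistance — status part-time ✗ (requires full-time) → not eligible.
Internet Stipend — status part-time ✓; service 217 days < 12 months (≈360 days) ✗ → not eligible.
Health Savings Account — status part-time ✓ (not excluded); service 217 days < 5 years (≈1825 days) ✗ → not eligible.
Education Assistance — status part-time ✓; service 217 days ≥ 2 months (≈60 days) ✓; dept Engineering ✗ → not eligible.
Floating Holidays — service 217 days ≥ 30 days ✓; age 33 ≥ 25 ✓; dept Engineering ✗ → not eligible.
Paid Family Leave — status part-time ✗ (requires full-time or seasonal) → not eligible.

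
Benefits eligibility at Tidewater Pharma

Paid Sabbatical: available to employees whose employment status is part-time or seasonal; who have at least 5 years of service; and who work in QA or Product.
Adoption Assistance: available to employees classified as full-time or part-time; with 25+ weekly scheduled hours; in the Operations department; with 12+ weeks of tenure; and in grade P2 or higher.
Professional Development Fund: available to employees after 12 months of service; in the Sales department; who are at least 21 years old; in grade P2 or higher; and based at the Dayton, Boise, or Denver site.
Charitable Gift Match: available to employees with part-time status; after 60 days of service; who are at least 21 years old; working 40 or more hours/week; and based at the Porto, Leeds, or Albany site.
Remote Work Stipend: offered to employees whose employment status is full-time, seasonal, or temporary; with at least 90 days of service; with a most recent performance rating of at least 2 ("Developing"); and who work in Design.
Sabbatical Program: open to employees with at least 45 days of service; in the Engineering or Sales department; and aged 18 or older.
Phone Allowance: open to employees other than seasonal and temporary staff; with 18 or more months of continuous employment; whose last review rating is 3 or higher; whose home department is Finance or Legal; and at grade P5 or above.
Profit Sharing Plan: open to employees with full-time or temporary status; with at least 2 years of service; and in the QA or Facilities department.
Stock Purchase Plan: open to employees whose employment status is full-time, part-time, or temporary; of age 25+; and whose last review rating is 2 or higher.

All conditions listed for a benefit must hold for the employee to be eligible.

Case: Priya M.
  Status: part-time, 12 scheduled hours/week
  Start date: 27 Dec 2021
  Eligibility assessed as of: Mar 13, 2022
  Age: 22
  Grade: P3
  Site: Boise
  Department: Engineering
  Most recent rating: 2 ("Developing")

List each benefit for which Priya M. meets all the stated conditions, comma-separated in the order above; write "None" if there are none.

Service from 27 Dec 2021 to Mar 13, 2022: 76 days.
Paid Sabbatical — status part-time ✓; service 76 days < 5 years (≈1825 days) ✗ → not eligible.
Adoption Assistance — status part-time ✓; 12 hrs/wk < 25 ✗ → not eligible.
Professional Development Fund — service 76 days < 12 months (≈360 days) ✗ → not eligible.
Charitable Gift Match — status part-time ✓; service 76 days ≥ 60 days ✓; age 22 ≥ 21 ✓; 12 hrs/wk < 40 ✗ → not eligible.
Remote Work Stipend — status part-time ✗ (requires full-time, seasonal, or temporary) → not eligible.
Sabbatical Program — service 76 days ≥ 45 days ✓; dept Engineering ✓; age 22 ≥ 18 ✓ → eligible.
Phone Allowance — status part-time ✓ (not excluded); service 76 days < 18 months (≈540 days) ✗ → not eligible.
Profit Sharing Plan — status part-time ✗ (requires full-time or temporary) → not eligible.
Stock Purchase Plan — status part-time ✓; age 22 < 25 ✗ → not eligible.

Sabbatical Program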